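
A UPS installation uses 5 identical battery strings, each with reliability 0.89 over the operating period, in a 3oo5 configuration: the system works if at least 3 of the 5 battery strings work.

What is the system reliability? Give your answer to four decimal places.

0.9888

R = Σ_{i=3}^{5} C(5,i) p^i (1−p)^{5−i} with p = 0.89
C(5,3)·0.89^3·0.11^2 = 0.085301
C(5,4)·0.89^4·0.11^1 = 0.345082
C(5,5)·0.89^5·0.11^0 = 0.558406
Sum = 0.9888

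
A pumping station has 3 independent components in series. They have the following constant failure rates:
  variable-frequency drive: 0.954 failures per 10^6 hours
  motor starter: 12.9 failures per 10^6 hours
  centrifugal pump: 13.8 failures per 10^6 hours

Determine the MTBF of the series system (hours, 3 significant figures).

Series of exponential components: λ_sys = Σ λ_i
λ_sys = 0.000000954 + 0.0000129 + 0.0000138 = 2.7654e-05 /h
MTBF = 1 / λ_sys = 36200 h

36200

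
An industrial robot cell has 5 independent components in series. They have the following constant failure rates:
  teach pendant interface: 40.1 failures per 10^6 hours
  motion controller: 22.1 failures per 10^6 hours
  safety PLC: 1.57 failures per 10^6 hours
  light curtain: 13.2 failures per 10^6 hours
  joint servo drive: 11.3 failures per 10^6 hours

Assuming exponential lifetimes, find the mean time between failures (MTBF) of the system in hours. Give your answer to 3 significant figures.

Series of exponential components: λ_sys = Σ λ_i
λ_sys = 0.0000401 + 0.0000221 + 0.00000157 + 0.0000132 + 0.0000113 = 8.8270e-05 /h
MTBF = 1 / λ_sys = 11300 h

11300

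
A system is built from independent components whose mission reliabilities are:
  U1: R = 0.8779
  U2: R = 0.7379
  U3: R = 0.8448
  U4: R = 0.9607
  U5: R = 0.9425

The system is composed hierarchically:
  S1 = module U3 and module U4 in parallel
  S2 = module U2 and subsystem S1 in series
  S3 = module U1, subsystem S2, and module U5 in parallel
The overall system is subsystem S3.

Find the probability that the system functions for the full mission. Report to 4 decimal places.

0.9981

Parallel (U3 and U4): 1 − (1 − 0.844800)(1 − 0.960700) = 0.993901
Series (U2 and [0.993901]): 0.737900 × 0.993901 = 0.733400
Parallel (U1, [0.733400], and U5): 1 − (1 − 0.877900)(1 − 0.733400)(1 − 0.942500) = 0.9981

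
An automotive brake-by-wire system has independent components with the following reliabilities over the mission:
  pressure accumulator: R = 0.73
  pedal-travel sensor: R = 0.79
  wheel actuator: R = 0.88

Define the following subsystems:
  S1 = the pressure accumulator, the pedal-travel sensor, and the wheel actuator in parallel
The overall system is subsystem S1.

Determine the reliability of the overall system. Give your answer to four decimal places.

0.9932

Parallel (pressure accumulator, pedal-travel sensor, and wheel actuator): 1 − (1 − 0.730000)(1 − 0.790000)(1 − 0.880000) = 0.9932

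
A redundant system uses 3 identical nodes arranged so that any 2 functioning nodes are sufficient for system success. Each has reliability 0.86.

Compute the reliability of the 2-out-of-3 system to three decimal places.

0.947

R = Σ_{i=2}^{3} C(3,i) p^i (1−p)^{3−i} with p = 0.86
C(3,2)·0.86^2·0.14^1 = 0.31063
C(3,3)·0.86^3·0.14^0 = 0.63606
Sum = 0.947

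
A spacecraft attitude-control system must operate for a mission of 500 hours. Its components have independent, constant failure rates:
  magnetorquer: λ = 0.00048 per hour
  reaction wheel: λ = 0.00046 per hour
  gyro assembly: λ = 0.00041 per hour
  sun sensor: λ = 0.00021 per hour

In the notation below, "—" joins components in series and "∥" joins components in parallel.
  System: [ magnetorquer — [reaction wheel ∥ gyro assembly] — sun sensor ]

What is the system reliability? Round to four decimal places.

0.6812

R(magnetorquer) = exp(−0.00048 × 500) = 0.786628
R(reaction wheel) = exp(−0.00046 × 500) = 0.794534
R(gyro assembly) = exp(−0.00041 × 500) = 0.814647
R(sun sensor) = exp(−0.00021 × 500) = 0.900325
Parallel (reaction wheel and gyro assembly): 1 − (1 − 0.794534)(1 − 0.814647) = 0.961916
Series (magnetorquer, [0.961916], and sun sensor): 0.786628 × 0.961916 × 0.900325 = 0.6812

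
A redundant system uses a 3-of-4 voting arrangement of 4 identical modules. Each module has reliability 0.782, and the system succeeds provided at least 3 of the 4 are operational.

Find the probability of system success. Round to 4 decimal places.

R = Σ_{i=3}^{4} C(4,i) p^i (1−p)^{4−i} with p = 0.782
C(4,3)·0.782^3·0.218^1 = 0.417001
C(4,4)·0.782^4·0.218^0 = 0.373962
Sum = 0.7910

0.7910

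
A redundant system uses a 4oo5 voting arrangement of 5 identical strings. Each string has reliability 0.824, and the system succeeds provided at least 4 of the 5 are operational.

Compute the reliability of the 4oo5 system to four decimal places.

R = Σ_{i=4}^{5} C(5,i) p^i (1−p)^{5−i} with p = 0.824
C(5,4)·0.824^4·0.176^1 = 0.405687
C(5,5)·0.824^5·0.176^0 = 0.379871
Sum = 0.7856

0.7856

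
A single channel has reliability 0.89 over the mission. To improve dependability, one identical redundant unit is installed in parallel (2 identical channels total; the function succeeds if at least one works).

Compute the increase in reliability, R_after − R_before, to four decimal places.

R_before = 0.89
R_after = 1 − (1 − 0.89)^2 = 0.9879
ΔR = 0.9879 − 0.89 = 0.0979

0.0979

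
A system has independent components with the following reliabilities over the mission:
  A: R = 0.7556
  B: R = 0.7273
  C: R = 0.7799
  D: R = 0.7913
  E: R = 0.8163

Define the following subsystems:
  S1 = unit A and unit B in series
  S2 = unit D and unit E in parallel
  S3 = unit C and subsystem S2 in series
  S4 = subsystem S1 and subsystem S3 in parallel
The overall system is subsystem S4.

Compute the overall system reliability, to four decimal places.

Series (A and B): 0.755600 × 0.727300 = 0.549548
Parallel (D and E): 1 − (1 − 0.791300)(1 − 0.816300) = 0.961662
Series (C and [0.961662]): 0.779900 × 0.961662 = 0.750000
Parallel ([0.549548] and [0.750000]): 1 − (1 − 0.549548)(1 − 0.750000) = 0.8874

0.8874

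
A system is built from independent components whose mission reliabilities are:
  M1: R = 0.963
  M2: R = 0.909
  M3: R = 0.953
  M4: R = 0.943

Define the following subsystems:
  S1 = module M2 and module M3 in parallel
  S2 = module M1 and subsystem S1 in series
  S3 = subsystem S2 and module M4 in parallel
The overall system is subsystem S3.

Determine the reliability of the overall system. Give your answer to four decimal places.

Parallel (M2 and M3): 1 − (1 − 0.909000)(1 − 0.953000) = 0.995723
Series (M1 and [0.995723]): 0.963000 × 0.995723 = 0.958881
Parallel ([0.958881] and M4): 1 − (1 − 0.958881)(1 − 0.943000) = 0.9977

0.9977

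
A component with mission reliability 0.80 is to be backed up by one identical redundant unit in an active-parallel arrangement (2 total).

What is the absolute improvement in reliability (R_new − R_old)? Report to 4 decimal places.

R_before = 0.80
R_after = 1 − (1 − 0.80)^2 = 0.9600
ΔR = 0.9600 − 0.80 = 0.1600

0.1600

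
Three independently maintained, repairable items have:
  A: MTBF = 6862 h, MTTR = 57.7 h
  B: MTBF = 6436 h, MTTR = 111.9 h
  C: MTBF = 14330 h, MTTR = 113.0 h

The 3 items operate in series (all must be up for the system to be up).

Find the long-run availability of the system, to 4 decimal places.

A(A) = MTBF/(MTBF+MTTR) = 6862/(6862+57.7) = 0.991661
A(B) = MTBF/(MTBF+MTTR) = 6436/(6436+111.9) = 0.982911
A(C) = MTBF/(MTBF+MTTR) = 14330/(14330+113.0) = 0.992176
Series availability: 0.991661 × 0.982911 × 0.992176 = 0.9671

0.9671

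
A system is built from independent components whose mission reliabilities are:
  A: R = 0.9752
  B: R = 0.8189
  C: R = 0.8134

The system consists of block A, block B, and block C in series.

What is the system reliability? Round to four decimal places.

Series (A, B, and C): 0.975200 × 0.818900 × 0.813400 = 0.6496

0.6496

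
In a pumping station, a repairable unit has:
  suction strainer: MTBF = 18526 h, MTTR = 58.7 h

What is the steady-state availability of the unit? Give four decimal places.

A(suction strainer) = MTBF/(MTBF+MTTR) = 18526/(18526+58.7) = 0.9968

0.9968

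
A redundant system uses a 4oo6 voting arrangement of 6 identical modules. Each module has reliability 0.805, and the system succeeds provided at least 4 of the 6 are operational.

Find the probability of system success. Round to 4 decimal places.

R = Σ_{i=4}^{6} C(6,i) p^i (1−p)^{6−i} with p = 0.805
C(6,4)·0.805^4·0.195^2 = 0.239521
C(6,5)·0.805^5·0.195^1 = 0.395517
C(6,6)·0.805^6·0.195^0 = 0.272129
Sum = 0.9072

0.9072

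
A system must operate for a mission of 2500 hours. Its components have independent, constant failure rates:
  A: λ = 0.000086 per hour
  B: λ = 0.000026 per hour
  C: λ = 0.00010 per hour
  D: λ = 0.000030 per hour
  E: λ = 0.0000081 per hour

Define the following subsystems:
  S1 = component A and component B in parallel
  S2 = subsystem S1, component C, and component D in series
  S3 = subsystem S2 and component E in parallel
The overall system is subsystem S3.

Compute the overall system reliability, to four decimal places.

0.9943

R(A) = exp(−0.000086 × 2500) = 0.806541
R(B) = exp(−0.000026 × 2500) = 0.937067
R(C) = exp(−0.00010 × 2500) = 0.778801
R(D) = exp(−0.000030 × 2500) = 0.927743
R(E) = exp(−0.0000081 × 2500) = 0.979954
Parallel (A and B): 1 − (1 − 0.806541)(1 − 0.937067) = 0.987825
Series ([0.987825], C, and D): 0.987825 × 0.778801 × 0.927743 = 0.713730
Parallel ([0.713730] and E): 1 − (1 − 0.713730)(1 − 0.979954) = 0.9943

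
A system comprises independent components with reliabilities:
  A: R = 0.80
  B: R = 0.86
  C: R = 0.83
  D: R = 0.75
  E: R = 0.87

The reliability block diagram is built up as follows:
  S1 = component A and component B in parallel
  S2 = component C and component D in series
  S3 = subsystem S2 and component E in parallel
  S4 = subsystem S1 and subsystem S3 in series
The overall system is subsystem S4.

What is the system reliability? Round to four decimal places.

Parallel (A and B): 1 − (1 − 0.800000)(1 − 0.860000) = 0.972000
Series (C and D): 0.830000 × 0.750000 = 0.622500
Parallel ([0.622500] and E): 1 − (1 − 0.622500)(1 − 0.870000) = 0.950925
Series ([0.972000] and [0.950925]): 0.972000 × 0.950925 = 0.9243

0.9243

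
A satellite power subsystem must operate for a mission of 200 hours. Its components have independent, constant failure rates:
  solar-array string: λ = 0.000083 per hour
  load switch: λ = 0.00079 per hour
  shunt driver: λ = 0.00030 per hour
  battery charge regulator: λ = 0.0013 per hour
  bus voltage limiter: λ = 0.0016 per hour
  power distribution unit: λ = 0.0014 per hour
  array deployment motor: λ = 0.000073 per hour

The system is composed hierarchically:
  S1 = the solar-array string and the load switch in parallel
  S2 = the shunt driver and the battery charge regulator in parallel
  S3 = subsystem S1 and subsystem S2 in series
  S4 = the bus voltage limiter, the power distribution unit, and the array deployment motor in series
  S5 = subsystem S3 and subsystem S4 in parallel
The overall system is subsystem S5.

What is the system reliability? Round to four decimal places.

0.9928

R(solar-array string) = exp(−0.000083 × 200) = 0.983537
R(load switch) = exp(−0.00079 × 200) = 0.853850
R(shunt driver) = exp(−0.00030 × 200) = 0.941765
R(battery charge regulator) = exp(−0.0013 × 200) = 0.771052
R(bus voltage limiter) = exp(−0.0016 × 200) = 0.726149
R(power distribution unit) = exp(−0.0014 × 200) = 0.755784
R(array deployment motor) = exp(−0.000073 × 200) = 0.985506
Parallel (solar-array string and load switch): 1 − (1 − 0.983537)(1 − 0.853850) = 0.997594
Parallel (shunt driver and battery charge regulator): 1 − (1 − 0.941765)(1 − 0.771052) = 0.986667
Series ([0.997594] and [0.986667]): 0.997594 × 0.986667 = 0.984293
Series (bus voltage limiter, power distribution unit, and array deployment motor): 0.726149 × 0.755784 × 0.985506 = 0.540857
Parallel ([0.984293] and [0.540857]): 1 − (1 − 0.984293)(1 − 0.540857) = 0.9928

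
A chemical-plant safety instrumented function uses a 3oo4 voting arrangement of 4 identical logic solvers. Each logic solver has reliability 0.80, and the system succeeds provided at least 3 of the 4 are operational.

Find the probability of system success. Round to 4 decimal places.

0.8192

R = Σ_{i=3}^{4} C(4,i) p^i (1−p)^{4−i} with p = 0.80
C(4,3)·0.80^3·0.20^1 = 0.409600
C(4,4)·0.80^4·0.20^0 = 0.409600
Sum = 0.8192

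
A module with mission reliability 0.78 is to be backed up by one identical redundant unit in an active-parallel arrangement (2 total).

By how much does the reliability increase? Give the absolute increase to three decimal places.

0.172

R_before = 0.78
R_after = 1 − (1 − 0.78)^2 = 0.952
ΔR = 0.952 − 0.78 = 0.172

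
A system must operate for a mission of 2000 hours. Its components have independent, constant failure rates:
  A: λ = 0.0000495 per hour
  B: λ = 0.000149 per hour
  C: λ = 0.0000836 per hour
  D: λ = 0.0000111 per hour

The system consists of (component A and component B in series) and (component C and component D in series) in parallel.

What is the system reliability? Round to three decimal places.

0.943

R(A) = exp(−0.0000495 × 2000) = 0.90574
R(B) = exp(−0.000149 × 2000) = 0.74230
R(C) = exp(−0.0000836 × 2000) = 0.84603
R(D) = exp(−0.0000111 × 2000) = 0.97804
Series (A and B): 0.90574 × 0.74230 = 0.67233
Series (C and D): 0.84603 × 0.97804 = 0.82745
Parallel ([0.67233] and [0.82745]): 1 − (1 − 0.67233)(1 − 0.82745) = 0.943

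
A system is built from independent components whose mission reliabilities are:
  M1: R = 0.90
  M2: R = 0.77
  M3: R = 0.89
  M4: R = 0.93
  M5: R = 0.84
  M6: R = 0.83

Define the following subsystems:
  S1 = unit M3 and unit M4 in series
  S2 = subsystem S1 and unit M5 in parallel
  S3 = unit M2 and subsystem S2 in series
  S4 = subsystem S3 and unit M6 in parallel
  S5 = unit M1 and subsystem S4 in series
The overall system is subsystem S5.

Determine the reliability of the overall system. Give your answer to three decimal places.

0.862

Series (M3 and M4): 0.89000 × 0.93000 = 0.82770
Parallel ([0.82770] and M5): 1 − (1 − 0.82770)(1 − 0.84000) = 0.97243
Series (M2 and [0.97243]): 0.77000 × 0.97243 = 0.74877
Parallel ([0.74877] and M6): 1 − (1 − 0.74877)(1 − 0.83000) = 0.95729
Series (M1 and [0.95729]): 0.90000 × 0.95729 = 0.862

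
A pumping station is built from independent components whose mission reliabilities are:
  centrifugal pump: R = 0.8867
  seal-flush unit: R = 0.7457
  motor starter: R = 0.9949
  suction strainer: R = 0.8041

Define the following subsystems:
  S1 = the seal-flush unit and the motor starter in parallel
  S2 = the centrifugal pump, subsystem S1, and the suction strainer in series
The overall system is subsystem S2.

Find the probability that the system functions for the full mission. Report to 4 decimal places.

0.7121

Parallel (seal-flush unit and motor starter): 1 − (1 − 0.745700)(1 − 0.994900) = 0.998703
Series (centrifugal pump, [0.998703], and suction strainer): 0.886700 × 0.998703 × 0.804100 = 0.7121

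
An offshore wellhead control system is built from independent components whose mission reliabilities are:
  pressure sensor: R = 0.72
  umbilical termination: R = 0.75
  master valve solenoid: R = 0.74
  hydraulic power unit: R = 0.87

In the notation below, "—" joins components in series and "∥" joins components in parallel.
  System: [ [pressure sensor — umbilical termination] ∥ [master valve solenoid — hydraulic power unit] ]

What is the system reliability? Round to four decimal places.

0.8361

Series (pressure sensor and umbilical termination): 0.720000 × 0.750000 = 0.540000
Series (master valve solenoid and hydraulic power unit): 0.740000 × 0.870000 = 0.643800
Parallel ([0.540000] and [0.643800]): 1 − (1 − 0.540000)(1 − 0.643800) = 0.8361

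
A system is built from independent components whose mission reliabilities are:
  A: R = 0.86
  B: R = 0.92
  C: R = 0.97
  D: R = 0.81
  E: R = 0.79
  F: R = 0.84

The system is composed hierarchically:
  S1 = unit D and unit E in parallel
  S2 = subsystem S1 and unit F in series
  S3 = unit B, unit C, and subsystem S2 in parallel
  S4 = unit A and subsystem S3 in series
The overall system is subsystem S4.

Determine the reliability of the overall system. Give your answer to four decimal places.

Parallel (D and E): 1 − (1 − 0.810000)(1 − 0.790000) = 0.960100
Series ([0.960100] and F): 0.960100 × 0.840000 = 0.806484
Parallel (B, C, and [0.806484]): 1 − (1 − 0.920000)(1 − 0.970000)(1 − 0.806484) = 0.999536
Series (A and [0.999536]): 0.860000 × 0.999536 = 0.8596

0.8596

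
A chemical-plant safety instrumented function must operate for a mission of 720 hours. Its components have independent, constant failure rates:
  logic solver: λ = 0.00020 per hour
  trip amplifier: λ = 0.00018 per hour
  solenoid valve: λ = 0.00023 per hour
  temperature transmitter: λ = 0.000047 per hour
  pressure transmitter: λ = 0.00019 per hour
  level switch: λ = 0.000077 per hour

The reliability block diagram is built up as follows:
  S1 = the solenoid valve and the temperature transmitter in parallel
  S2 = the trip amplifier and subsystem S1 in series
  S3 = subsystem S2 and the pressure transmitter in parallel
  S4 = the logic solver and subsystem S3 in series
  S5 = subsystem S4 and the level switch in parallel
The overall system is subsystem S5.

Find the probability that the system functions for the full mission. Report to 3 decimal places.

0.992

R(logic solver) = exp(−0.00020 × 720) = 0.86589
R(trip amplifier) = exp(−0.00018 × 720) = 0.87845
R(solenoid valve) = exp(−0.00023 × 720) = 0.84739
R(temperature transmitter) = exp(−0.000047 × 720) = 0.96673
R(pressure transmitter) = exp(−0.00019 × 720) = 0.87214
R(level switch) = exp(−0.000077 × 720) = 0.94607
Parallel (solenoid valve and temperature transmitter): 1 − (1 − 0.84739)(1 − 0.96673) = 0.99492
Series (trip amplifier and [0.99492]): 0.87845 × 0.99492 = 0.87399
Parallel ([0.87399] and pressure transmitter): 1 − (1 − 0.87399)(1 − 0.87214) = 0.98389
Series (logic solver and [0.98389]): 0.86589 × 0.98389 = 0.85194
Parallel ([0.85194] and level switch): 1 − (1 − 0.85194)(1 − 0.94607) = 0.992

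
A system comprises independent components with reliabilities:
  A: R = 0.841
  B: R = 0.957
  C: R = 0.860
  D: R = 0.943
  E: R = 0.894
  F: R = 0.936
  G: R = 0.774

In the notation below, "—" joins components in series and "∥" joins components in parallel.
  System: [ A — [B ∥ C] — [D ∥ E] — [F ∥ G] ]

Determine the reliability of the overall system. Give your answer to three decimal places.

Parallel (B and C): 1 − (1 − 0.95700)(1 − 0.86000) = 0.99398
Parallel (D and E): 1 − (1 − 0.94300)(1 − 0.89400) = 0.99396
Parallel (F and G): 1 − (1 − 0.93600)(1 − 0.77400) = 0.98554
Series (A, [0.99398], [0.99396], and [0.98554]): 0.84100 × 0.99398 × 0.99396 × 0.98554 = 0.819

0.819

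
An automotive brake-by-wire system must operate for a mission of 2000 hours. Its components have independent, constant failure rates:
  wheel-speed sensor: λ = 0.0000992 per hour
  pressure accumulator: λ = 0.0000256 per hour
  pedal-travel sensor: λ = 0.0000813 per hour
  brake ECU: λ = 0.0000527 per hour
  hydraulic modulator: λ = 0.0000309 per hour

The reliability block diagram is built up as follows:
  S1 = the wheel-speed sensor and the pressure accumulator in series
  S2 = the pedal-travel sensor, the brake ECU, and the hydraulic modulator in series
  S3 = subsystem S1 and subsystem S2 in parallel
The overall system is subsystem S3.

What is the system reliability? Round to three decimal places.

R(wheel-speed sensor) = exp(−0.0000992 × 2000) = 0.82004
R(pressure accumulator) = exp(−0.0000256 × 2000) = 0.95009
R(pedal-travel sensor) = exp(−0.0000813 × 2000) = 0.84993
R(brake ECU) = exp(−0.0000527 × 2000) = 0.89996
R(hydraulic modulator) = exp(−0.0000309 × 2000) = 0.94007
Series (wheel-speed sensor and pressure accumulator): 0.82004 × 0.95009 = 0.77911
Series (pedal-travel sensor, brake ECU, and hydraulic modulator): 0.84993 × 0.89996 × 0.94007 = 0.71906
Parallel ([0.77911] and [0.71906]): 1 − (1 − 0.77911)(1 − 0.71906) = 0.938

0.938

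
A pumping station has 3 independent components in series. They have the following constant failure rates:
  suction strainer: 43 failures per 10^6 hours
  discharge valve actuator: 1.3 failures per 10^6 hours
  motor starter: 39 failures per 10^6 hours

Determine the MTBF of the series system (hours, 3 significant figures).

Series of exponential components: λ_sys = Σ λ_i
λ_sys = 0.000043 + 0.0000013 + 0.000039 = 8.3300e-05 /h
MTBF = 1 / λ_sys = 12000 h

12000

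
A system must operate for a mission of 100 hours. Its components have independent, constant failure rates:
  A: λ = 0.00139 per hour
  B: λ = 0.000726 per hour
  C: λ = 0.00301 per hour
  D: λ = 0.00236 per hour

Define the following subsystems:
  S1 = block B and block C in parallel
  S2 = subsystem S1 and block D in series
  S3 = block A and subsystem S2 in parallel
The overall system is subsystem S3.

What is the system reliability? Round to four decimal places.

R(A) = exp(−0.00139 × 100) = 0.870228
R(B) = exp(−0.000726 × 100) = 0.929973
R(C) = exp(−0.00301 × 100) = 0.740078
R(D) = exp(−0.00236 × 100) = 0.789781
Parallel (B and C): 1 − (1 − 0.929973)(1 − 0.740078) = 0.981798
Series ([0.981798] and D): 0.981798 × 0.789781 = 0.775405
Parallel (A and [0.775405]): 1 − (1 − 0.870228)(1 − 0.775405) = 0.9709

0.9709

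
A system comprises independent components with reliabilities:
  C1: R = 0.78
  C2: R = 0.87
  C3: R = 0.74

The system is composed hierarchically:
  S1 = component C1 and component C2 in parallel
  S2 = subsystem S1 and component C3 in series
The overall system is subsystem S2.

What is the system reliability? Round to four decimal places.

0.7188

Parallel (C1 and C2): 1 − (1 − 0.780000)(1 − 0.870000) = 0.971400
Series ([0.971400] and C3): 0.971400 × 0.740000 = 0.7188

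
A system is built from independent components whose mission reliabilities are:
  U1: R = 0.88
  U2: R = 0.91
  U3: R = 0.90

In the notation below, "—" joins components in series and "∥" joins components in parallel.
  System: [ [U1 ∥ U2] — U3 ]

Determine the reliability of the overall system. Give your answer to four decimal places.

0.8903

Parallel (U1 and U2): 1 − (1 − 0.880000)(1 − 0.910000) = 0.989200
Series ([0.989200] and U3): 0.989200 × 0.900000 = 0.8903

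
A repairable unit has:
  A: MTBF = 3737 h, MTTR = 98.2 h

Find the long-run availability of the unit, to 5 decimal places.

A(A) = MTBF/(MTBF+MTTR) = 3737/(3737+98.2) = 0.97440

0.97440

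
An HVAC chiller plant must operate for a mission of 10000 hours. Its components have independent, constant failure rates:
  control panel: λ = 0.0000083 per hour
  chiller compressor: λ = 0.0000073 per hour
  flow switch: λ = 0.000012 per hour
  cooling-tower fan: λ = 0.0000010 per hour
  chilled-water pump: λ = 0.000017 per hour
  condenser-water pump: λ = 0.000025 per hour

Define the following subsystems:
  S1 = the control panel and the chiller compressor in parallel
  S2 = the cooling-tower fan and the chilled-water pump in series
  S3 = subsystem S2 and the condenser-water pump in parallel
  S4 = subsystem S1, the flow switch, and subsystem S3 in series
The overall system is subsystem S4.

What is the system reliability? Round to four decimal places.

0.8498

R(control panel) = exp(−0.0000083 × 10000) = 0.920351
R(chiller compressor) = exp(−0.0000073 × 10000) = 0.929601
R(flow switch) = exp(−0.000012 × 10000) = 0.886920
R(cooling-tower fan) = exp(−0.0000010 × 10000) = 0.990050
R(chilled-water pump) = exp(−0.000017 × 10000) = 0.843665
R(condenser-water pump) = exp(−0.000025 × 10000) = 0.778801
Parallel (control panel and chiller compressor): 1 − (1 − 0.920351)(1 − 0.929601) = 0.994393
Series (cooling-tower fan and chilled-water pump): 0.990050 × 0.843665 = 0.835271
Parallel ([0.835271] and condenser-water pump): 1 − (1 − 0.835271)(1 − 0.778801) = 0.963562
Series ([0.994393], flow switch, and [0.963562]): 0.994393 × 0.886920 × 0.963562 = 0.8498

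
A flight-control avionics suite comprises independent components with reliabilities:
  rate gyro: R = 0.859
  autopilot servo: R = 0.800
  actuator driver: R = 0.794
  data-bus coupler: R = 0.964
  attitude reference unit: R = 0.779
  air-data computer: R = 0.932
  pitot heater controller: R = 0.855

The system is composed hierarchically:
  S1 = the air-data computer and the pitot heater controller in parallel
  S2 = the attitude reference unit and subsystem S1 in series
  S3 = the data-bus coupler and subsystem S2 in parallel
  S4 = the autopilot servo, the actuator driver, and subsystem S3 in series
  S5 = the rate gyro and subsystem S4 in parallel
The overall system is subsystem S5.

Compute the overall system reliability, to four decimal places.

Parallel (air-data computer and pitot heater controller): 1 − (1 − 0.932000)(1 − 0.855000) = 0.990140
Series (attitude reference unit and [0.990140]): 0.779000 × 0.990140 = 0.771319
Parallel (data-bus coupler and [0.771319]): 1 − (1 − 0.964000)(1 − 0.771319) = 0.991767
Series (autopilot servo, actuator driver, and [0.991767]): 0.800000 × 0.794000 × 0.991767 = 0.629970
Parallel (rate gyro and [0.629970]): 1 − (1 − 0.859000)(1 − 0.629970) = 0.9478

0.9478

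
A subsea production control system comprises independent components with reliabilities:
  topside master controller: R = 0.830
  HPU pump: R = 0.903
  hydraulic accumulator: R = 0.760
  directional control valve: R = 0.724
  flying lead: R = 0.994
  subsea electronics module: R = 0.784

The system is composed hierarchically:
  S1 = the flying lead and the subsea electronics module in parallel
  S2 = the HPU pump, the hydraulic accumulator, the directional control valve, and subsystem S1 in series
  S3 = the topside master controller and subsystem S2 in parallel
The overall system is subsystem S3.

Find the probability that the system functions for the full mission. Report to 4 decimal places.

Parallel (flying lead and subsea electronics module): 1 − (1 − 0.994000)(1 − 0.784000) = 0.998704
Series (HPU pump, hydraulic accumulator, directional control valve, and [0.998704]): 0.903000 × 0.760000 × 0.724000 × 0.998704 = 0.496223
Parallel (topside master controller and [0.496223]): 1 − (1 − 0.830000)(1 − 0.496223) = 0.9144

0.9144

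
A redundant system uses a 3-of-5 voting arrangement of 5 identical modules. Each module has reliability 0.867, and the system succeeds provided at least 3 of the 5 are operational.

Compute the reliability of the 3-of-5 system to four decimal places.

0.9809

R = Σ_{i=3}^{5} C(5,i) p^i (1−p)^{5−i} with p = 0.867
C(5,3)·0.867^3·0.133^2 = 0.115282
C(5,4)·0.867^4·0.133^1 = 0.375749
C(5,5)·0.867^5·0.133^0 = 0.489887
Sum = 0.9809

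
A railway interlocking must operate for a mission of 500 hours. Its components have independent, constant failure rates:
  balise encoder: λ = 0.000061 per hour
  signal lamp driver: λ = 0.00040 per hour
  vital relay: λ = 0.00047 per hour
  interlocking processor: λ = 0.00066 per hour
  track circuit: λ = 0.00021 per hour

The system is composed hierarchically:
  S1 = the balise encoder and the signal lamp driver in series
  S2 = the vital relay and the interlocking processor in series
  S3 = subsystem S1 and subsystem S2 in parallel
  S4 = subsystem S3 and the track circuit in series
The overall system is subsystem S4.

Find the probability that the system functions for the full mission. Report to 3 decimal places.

0.820

R(balise encoder) = exp(−0.000061 × 500) = 0.96996
R(signal lamp driver) = exp(−0.00040 × 500) = 0.81873
R(vital relay) = exp(−0.00047 × 500) = 0.79057
R(interlocking processor) = exp(−0.00066 × 500) = 0.71892
R(track circuit) = exp(−0.00021 × 500) = 0.90032
Series (balise encoder and signal lamp driver): 0.96996 × 0.81873 = 0.79414
Series (vital relay and interlocking processor): 0.79057 × 0.71892 = 0.56836
Parallel ([0.79414] and [0.56836]): 1 − (1 − 0.79414)(1 − 0.56836) = 0.91114
Series ([0.91114] and track circuit): 0.91114 × 0.90032 = 0.820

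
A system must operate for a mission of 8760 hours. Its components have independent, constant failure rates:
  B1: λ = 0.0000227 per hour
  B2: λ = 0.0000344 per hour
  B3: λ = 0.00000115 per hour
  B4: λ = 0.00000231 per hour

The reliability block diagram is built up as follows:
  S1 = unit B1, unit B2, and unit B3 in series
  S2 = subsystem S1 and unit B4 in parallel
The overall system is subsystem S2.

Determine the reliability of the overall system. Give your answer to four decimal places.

0.9920

R(B1) = exp(−0.0000227 × 8760) = 0.819671
R(B2) = exp(−0.0000344 × 8760) = 0.739823
R(B3) = exp(−0.00000115 × 8760) = 0.989977
R(B4) = exp(−0.00000231 × 8760) = 0.979968
Series (B1, B2, and B3): 0.819671 × 0.739823 × 0.989977 = 0.600333
Parallel ([0.600333] and B4): 1 − (1 − 0.600333)(1 − 0.979968) = 0.9920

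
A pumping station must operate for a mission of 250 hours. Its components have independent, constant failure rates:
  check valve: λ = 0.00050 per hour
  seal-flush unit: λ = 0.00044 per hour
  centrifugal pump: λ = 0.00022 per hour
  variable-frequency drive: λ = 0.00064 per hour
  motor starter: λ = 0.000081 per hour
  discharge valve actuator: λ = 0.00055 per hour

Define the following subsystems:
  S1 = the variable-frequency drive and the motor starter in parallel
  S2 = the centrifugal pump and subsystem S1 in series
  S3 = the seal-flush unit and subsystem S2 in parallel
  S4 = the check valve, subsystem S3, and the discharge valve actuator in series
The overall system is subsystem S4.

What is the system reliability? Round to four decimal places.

R(check valve) = exp(−0.00050 × 250) = 0.882497
R(seal-flush unit) = exp(−0.00044 × 250) = 0.895834
R(centrifugal pump) = exp(−0.00022 × 250) = 0.946485
R(variable-frequency drive) = exp(−0.00064 × 250) = 0.852144
R(motor starter) = exp(−0.000081 × 250) = 0.979954
R(discharge valve actuator) = exp(−0.00055 × 250) = 0.871534
Parallel (variable-frequency drive and motor starter): 1 − (1 − 0.852144)(1 − 0.979954) = 0.997036
Series (centrifugal pump and [0.997036]): 0.946485 × 0.997036 = 0.943680
Parallel (seal-flush unit and [0.943680]): 1 − (1 − 0.895834)(1 − 0.943680) = 0.994133
Series (check valve, [0.994133], and discharge valve actuator): 0.882497 × 0.994133 × 0.871534 = 0.7646

0.7646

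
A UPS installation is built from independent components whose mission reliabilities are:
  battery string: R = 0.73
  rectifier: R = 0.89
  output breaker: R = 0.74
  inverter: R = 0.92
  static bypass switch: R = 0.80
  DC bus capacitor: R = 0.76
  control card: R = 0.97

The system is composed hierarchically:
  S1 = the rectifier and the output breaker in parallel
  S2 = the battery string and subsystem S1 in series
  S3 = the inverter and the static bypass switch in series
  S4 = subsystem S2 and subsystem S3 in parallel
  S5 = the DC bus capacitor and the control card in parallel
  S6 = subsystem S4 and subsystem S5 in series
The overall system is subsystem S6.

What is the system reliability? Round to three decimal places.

0.917

Parallel (rectifier and output breaker): 1 − (1 − 0.89000)(1 − 0.74000) = 0.97140
Series (battery string and [0.97140]): 0.73000 × 0.97140 = 0.70912
Series (inverter and static bypass switch): 0.92000 × 0.80000 = 0.73600
Parallel ([0.70912] and [0.73600]): 1 − (1 − 0.70912)(1 − 0.73600) = 0.92321
Parallel (DC bus capacitor and control card): 1 − (1 − 0.76000)(1 − 0.97000) = 0.99280
Series ([0.92321] and [0.99280]): 0.92321 × 0.99280 = 0.917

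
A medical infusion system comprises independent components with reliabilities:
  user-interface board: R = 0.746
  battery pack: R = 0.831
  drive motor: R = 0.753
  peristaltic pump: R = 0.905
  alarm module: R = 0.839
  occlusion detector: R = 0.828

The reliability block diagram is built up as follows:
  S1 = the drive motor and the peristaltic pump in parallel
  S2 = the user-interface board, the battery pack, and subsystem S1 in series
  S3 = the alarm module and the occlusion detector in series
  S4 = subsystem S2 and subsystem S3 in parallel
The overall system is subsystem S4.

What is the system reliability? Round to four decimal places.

0.8795

Parallel (drive motor and peristaltic pump): 1 − (1 − 0.753000)(1 − 0.905000) = 0.976535
Series (user-interface board, battery pack, and [0.976535]): 0.746000 × 0.831000 × 0.976535 = 0.605379
Series (alarm module and occlusion detector): 0.839000 × 0.828000 = 0.694692
Parallel ([0.605379] and [0.694692]): 1 − (1 − 0.605379)(1 − 0.694692) = 0.8795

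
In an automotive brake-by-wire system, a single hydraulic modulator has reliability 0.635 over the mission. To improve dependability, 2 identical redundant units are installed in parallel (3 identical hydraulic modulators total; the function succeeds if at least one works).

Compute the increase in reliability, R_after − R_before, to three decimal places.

R_before = 0.635
R_after = 1 − (1 − 0.635)^3 = 0.951
ΔR = 0.951 − 0.635 = 0.316

0.316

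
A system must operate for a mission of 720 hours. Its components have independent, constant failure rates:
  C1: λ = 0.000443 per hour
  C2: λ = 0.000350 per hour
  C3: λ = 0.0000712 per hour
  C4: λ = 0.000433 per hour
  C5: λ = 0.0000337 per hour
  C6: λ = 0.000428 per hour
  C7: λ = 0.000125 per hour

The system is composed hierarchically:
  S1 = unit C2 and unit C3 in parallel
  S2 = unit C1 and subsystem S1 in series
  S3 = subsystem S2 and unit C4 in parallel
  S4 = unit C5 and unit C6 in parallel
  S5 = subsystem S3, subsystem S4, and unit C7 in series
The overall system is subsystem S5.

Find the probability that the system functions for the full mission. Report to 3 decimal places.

R(C1) = exp(−0.000443 × 720) = 0.72690
R(C2) = exp(−0.000350 × 720) = 0.77724
R(C3) = exp(−0.0000712 × 720) = 0.95003
R(C4) = exp(−0.000433 × 720) = 0.73216
R(C5) = exp(−0.0000337 × 720) = 0.97603
R(C6) = exp(−0.000428 × 720) = 0.73480
R(C7) = exp(−0.000125 × 720) = 0.91393
Parallel (C2 and C3): 1 − (1 − 0.77724)(1 − 0.95003) = 0.98887
Series (C1 and [0.98887]): 0.72690 × 0.98887 = 0.71881
Parallel ([0.71881] and C4): 1 − (1 − 0.71881)(1 − 0.73216) = 0.92469
Parallel (C5 and C6): 1 − (1 − 0.97603)(1 − 0.73480) = 0.99364
Series ([0.92469], [0.99364], and C7): 0.92469 × 0.99364 × 0.91393 = 0.840

0.840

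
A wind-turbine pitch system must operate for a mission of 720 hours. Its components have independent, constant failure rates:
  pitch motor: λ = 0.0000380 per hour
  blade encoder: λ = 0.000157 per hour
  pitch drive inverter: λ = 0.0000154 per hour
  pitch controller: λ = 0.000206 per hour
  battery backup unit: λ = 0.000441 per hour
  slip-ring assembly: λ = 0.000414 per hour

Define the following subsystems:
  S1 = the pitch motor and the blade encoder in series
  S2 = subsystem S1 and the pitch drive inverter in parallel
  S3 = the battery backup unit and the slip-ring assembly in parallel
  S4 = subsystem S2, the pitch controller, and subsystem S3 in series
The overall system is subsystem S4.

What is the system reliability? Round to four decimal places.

0.8005

R(pitch motor) = exp(−0.0000380 × 720) = 0.973011
R(blade encoder) = exp(−0.000157 × 720) = 0.893115
R(pitch drive inverter) = exp(−0.0000154 × 720) = 0.988973
R(pitch controller) = exp(−0.000206 × 720) = 0.862155
R(battery backup unit) = exp(−0.000441 × 720) = 0.727952
R(slip-ring assembly) = exp(−0.000414 × 720) = 0.742242
Series (pitch motor and blade encoder): 0.973011 × 0.893115 = 0.869011
Parallel ([0.869011] and pitch drive inverter): 1 − (1 − 0.869011)(1 − 0.988973) = 0.998556
Parallel (battery backup unit and slip-ring assembly): 1 − (1 − 0.727952)(1 − 0.742242) = 0.929877
Series ([0.998556], pitch controller, and [0.929877]): 0.998556 × 0.862155 × 0.929877 = 0.8005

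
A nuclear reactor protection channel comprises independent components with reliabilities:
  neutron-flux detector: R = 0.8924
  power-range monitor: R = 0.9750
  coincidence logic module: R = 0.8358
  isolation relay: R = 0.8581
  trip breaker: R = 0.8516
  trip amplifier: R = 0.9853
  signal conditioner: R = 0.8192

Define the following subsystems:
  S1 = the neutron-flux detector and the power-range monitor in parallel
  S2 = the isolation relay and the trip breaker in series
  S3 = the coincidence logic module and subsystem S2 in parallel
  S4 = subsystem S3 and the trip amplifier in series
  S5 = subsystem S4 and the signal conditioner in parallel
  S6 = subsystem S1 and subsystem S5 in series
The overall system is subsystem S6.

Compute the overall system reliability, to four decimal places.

0.9868

Parallel (neutron-flux detector and power-range monitor): 1 − (1 − 0.892400)(1 − 0.975000) = 0.997310
Series (isolation relay and trip breaker): 0.858100 × 0.851600 = 0.730758
Parallel (coincidence logic module and [0.730758]): 1 − (1 − 0.835800)(1 − 0.730758) = 0.955790
Series ([0.955790] and trip amplifier): 0.955790 × 0.985300 = 0.941740
Parallel ([0.941740] and signal conditioner): 1 − (1 − 0.941740)(1 − 0.819200) = 0.989467
Series ([0.997310] and [0.989467]): 0.997310 × 0.989467 = 0.9868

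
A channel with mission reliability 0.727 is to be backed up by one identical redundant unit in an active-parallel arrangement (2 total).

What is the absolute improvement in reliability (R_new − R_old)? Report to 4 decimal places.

R_before = 0.727
R_after = 1 − (1 − 0.727)^2 = 0.9255
ΔR = 0.9255 − 0.727 = 0.1985

0.1985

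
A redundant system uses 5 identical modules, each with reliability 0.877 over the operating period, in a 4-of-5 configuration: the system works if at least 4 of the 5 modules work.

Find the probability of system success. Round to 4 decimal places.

R = Σ_{i=4}^{5} C(5,i) p^i (1−p)^{5−i} with p = 0.877
C(5,4)·0.877^4·0.123^1 = 0.363809
C(5,5)·0.877^5·0.123^0 = 0.518798
Sum = 0.8826

0.8826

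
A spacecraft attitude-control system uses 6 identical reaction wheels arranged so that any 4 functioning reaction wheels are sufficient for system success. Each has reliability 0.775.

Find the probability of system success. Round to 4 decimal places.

R = Σ_{i=4}^{6} C(6,i) p^i (1−p)^{6−i} with p = 0.775
C(6,4)·0.775^4·0.225^2 = 0.273945
C(6,5)·0.775^5·0.225^1 = 0.377435
C(6,6)·0.775^6·0.225^0 = 0.216676
Sum = 0.8681

0.8681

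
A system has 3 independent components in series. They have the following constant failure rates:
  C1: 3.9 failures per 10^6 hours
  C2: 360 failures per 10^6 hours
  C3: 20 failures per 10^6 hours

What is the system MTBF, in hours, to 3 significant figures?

2600

Series of exponential components: λ_sys = Σ λ_i
λ_sys = 0.0000039 + 0.00036 + 0.000020 = 3.8390e-04 /h
MTBF = 1 / λ_sys = 2600 h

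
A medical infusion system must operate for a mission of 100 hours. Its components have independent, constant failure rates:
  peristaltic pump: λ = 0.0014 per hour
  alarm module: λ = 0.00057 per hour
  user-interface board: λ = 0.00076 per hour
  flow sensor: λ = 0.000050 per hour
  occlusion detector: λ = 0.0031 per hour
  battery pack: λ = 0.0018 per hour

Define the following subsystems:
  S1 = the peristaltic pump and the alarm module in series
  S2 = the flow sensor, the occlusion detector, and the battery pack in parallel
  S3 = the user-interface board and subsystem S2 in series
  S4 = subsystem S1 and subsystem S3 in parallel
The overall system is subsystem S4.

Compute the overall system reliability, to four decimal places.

0.9869

R(peristaltic pump) = exp(−0.0014 × 100) = 0.869358
R(alarm module) = exp(−0.00057 × 100) = 0.944594
R(user-interface board) = exp(−0.00076 × 100) = 0.926816
R(flow sensor) = exp(−0.000050 × 100) = 0.995012
R(occlusion detector) = exp(−0.0031 × 100) = 0.733447
R(battery pack) = exp(−0.0018 × 100) = 0.835270
Series (peristaltic pump and alarm module): 0.869358 × 0.944594 = 0.821190
Parallel (flow sensor, occlusion detector, and battery pack): 1 − (1 − 0.995012)(1 − 0.733447)(1 − 0.835270) = 0.999781
Series (user-interface board and [0.999781]): 0.926816 × 0.999781 = 0.926613
Parallel ([0.821190] and [0.926613]): 1 − (1 − 0.821190)(1 − 0.926613) = 0.9869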